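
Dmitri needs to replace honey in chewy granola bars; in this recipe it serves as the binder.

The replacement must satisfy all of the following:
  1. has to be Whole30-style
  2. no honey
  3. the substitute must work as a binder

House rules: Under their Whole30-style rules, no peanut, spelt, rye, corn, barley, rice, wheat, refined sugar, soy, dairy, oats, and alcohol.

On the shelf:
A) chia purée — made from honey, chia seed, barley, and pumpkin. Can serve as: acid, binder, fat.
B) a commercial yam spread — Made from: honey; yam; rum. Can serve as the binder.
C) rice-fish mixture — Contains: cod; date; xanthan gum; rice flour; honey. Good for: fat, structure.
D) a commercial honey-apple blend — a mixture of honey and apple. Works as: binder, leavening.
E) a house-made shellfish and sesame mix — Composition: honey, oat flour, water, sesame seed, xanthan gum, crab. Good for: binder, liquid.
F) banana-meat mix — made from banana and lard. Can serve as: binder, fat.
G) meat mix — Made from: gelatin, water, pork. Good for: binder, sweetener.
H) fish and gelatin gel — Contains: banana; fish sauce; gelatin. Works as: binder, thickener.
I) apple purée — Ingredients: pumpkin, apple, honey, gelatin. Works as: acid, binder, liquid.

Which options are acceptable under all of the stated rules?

A: has barley, so not Whole30-style; has honey, so not honey-free — reject
B: has rum, so not Whole30-style; has honey, so not honey-free — reject
C: not usable as a binder; has rice flour, so not Whole30-style (and 1 more) — reject
D: has honey, so not honey-free — out
E: has oat flour, so not Whole30-style; has honey, so not honey-free — reject
F: only lard and banana; none excluded — valid
G: every rule checks out — keep
H: works as a binder, Whole30-style, no honey — keep
I: has honey, so not honey-free — no

F, G, H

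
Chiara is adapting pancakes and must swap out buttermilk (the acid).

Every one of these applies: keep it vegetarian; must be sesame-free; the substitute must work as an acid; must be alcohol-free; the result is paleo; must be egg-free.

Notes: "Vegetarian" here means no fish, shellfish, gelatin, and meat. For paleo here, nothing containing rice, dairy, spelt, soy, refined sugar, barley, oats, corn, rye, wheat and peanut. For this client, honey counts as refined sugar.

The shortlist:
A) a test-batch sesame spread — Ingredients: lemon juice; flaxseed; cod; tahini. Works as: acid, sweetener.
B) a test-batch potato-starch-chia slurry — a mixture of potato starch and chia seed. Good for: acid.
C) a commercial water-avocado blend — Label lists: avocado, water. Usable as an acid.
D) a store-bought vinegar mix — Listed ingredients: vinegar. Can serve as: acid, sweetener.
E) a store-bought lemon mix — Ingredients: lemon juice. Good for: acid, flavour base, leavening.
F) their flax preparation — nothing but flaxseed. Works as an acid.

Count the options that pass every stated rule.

A: has cod, so not vegetarian; has tahini, so not sesame-free — reject
B: every rule checks out — valid
C: every rule checks out — valid
D: only vinegar; none excluded — valid
E: paleo, no egg — OK
F: only flaxseed; none excluded — keep

5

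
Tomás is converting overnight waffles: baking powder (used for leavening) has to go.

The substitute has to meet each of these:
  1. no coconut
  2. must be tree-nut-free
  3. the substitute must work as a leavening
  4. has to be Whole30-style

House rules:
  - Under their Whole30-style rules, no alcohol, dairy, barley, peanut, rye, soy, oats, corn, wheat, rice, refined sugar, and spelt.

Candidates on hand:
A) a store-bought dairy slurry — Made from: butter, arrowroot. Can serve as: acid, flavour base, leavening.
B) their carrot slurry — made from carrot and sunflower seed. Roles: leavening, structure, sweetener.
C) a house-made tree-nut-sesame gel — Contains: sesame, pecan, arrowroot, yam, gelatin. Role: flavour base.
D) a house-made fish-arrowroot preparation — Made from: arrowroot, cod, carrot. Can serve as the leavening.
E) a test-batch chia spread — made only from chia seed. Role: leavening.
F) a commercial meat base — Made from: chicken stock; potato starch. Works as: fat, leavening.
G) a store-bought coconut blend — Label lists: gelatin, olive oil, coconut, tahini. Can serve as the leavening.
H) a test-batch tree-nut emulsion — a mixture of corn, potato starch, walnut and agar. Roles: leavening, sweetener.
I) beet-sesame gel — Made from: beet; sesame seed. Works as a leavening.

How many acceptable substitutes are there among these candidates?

5

A: has butter, so not Whole30-style — out
B: no tree nuts, Whole30-style — keep
C: not usable as a leavening; has pecan, so not tree-nut-free — reject
D: all constraints satisfied — OK
E: Whole30-style, no coconut — keep
F: works as a leavening, no tree nuts, no coconut — OK
G: has coconut, so not coconut-free — reject
H: has corn, so not Whole30-style; has walnut, so not tree-nut-free — reject
I: all constraints satisfied — keep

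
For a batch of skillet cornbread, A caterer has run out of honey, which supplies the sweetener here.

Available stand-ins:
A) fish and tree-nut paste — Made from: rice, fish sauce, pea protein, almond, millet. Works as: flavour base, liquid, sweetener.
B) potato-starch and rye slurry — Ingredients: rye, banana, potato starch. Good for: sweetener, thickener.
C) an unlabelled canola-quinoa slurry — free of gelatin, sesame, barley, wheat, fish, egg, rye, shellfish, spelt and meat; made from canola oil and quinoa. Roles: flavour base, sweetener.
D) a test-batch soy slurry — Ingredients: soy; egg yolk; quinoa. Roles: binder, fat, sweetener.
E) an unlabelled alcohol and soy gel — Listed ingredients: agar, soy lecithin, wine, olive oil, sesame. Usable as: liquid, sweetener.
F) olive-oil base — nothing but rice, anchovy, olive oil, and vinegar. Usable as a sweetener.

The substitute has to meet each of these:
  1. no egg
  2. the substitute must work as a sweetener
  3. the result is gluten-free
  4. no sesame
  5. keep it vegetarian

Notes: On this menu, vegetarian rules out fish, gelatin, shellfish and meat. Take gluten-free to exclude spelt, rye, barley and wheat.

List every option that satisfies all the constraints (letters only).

C

A: has fish sauce, so not vegetarian — out
B: has rye, so not gluten-free — no
C: all constraints satisfied — valid
D: has egg yolk, so not egg-free — reject
E: has sesame, so not sesame-free — out
F: has anchovy, so not vegetarian — reject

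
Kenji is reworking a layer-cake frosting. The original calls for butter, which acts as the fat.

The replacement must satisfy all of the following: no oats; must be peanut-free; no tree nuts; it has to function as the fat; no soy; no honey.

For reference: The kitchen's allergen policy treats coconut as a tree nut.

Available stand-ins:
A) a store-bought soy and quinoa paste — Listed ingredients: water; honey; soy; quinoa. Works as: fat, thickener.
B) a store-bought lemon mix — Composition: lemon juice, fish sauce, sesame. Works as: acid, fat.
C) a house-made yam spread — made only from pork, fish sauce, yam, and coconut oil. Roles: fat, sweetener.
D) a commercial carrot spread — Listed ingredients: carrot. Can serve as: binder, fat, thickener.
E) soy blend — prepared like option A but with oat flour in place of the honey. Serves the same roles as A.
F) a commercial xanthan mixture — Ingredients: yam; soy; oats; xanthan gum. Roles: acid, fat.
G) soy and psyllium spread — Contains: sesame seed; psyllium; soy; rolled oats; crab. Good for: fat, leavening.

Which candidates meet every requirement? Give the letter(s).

A: has honey, so not honey-free; has soy, so not soy-free — out
B: all constraints satisfied — keep
C: has coconut oil, so not tree-nut-free — no
D: works as a fat, no honey, no oats — keep
E: has soy, so not soy-free; has oat flour, so not oat-free — reject
F: has soy, so not soy-free; has oats, so not oat-free — no
G: has soy, so not soy-free; has rolled oats, so not oat-free — reject

B, D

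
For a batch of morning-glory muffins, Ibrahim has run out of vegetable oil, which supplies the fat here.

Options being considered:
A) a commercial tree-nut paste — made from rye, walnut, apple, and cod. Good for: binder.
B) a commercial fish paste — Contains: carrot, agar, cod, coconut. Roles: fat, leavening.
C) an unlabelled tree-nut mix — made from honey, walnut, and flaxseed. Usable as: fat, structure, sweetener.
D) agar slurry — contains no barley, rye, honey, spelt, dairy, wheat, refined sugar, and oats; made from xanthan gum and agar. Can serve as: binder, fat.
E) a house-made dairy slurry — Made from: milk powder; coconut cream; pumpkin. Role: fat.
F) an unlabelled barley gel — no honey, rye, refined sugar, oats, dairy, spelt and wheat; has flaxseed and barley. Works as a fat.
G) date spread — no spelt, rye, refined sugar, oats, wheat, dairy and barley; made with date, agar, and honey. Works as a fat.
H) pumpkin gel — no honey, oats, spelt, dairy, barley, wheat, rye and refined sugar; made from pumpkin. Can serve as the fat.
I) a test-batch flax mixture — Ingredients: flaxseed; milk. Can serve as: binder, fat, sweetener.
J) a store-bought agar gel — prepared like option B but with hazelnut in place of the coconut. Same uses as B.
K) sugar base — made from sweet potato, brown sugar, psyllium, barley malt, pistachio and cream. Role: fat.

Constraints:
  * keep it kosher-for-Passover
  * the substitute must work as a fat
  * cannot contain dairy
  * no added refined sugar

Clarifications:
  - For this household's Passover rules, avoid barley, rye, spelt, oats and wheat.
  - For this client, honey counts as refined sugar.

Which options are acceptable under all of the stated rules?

A: not usable as a fat; has rye, so not kosher-for-Passover — out
B: coconut and cod etc. — none of it excluded — valid
C: has honey, so not no-added-sugar — out
D: works as a fat, kosher-for-Passover, no-added-sugar — valid
E: has milk powder, so not dairy-free — no
F: has barley, so not kosher-for-Passover — reject
G: has honey, so not no-added-sugar — no
H: no dairy, kosher-for-Passover — OK
I: has milk, so not dairy-free — out
J: works as a fat, no dairy, kosher-for-Passover — keep
K: has barley malt, so not kosher-for-Passover; has brown sugar, so not no-added-sugar (and 1 more) — out

B, D, H, J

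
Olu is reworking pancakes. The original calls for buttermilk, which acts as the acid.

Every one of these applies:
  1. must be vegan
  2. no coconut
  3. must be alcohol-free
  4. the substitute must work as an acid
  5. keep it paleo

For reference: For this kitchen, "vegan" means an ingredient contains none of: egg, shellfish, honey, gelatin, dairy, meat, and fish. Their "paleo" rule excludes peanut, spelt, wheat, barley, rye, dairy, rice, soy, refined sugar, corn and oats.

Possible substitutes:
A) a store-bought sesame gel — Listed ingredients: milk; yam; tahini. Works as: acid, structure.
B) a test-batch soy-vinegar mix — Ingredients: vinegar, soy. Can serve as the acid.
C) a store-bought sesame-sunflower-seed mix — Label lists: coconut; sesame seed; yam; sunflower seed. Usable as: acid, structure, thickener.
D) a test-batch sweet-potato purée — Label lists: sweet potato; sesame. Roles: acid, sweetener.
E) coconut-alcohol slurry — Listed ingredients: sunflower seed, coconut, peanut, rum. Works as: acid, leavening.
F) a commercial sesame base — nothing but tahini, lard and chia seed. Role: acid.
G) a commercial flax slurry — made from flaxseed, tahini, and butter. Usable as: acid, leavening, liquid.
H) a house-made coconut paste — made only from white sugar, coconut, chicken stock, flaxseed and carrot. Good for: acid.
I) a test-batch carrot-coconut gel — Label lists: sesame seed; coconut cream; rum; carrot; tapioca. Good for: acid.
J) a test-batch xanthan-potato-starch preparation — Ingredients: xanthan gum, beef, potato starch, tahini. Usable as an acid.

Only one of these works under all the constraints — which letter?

D

A: has milk, so not vegan; has milk, so not paleo — no
B: has soy, so not paleo — reject
C: has coconut, so not coconut-free — reject
D: only sesame and sweet potato; none excluded — OK
E: has peanut, so not paleo; has coconut, so not coconut-free (and 1 more) — reject
F: has lard, so not vegan — out
G: has butter, so not vegan; has butter, so not paleo — no
H: has chicken stock, so not vegan; has white sugar, so not paleo (and 1 more) — reject
I: has coconut cream, so not coconut-free; has rum, so not alcohol-free — out
J: has beef, so not vegan — reject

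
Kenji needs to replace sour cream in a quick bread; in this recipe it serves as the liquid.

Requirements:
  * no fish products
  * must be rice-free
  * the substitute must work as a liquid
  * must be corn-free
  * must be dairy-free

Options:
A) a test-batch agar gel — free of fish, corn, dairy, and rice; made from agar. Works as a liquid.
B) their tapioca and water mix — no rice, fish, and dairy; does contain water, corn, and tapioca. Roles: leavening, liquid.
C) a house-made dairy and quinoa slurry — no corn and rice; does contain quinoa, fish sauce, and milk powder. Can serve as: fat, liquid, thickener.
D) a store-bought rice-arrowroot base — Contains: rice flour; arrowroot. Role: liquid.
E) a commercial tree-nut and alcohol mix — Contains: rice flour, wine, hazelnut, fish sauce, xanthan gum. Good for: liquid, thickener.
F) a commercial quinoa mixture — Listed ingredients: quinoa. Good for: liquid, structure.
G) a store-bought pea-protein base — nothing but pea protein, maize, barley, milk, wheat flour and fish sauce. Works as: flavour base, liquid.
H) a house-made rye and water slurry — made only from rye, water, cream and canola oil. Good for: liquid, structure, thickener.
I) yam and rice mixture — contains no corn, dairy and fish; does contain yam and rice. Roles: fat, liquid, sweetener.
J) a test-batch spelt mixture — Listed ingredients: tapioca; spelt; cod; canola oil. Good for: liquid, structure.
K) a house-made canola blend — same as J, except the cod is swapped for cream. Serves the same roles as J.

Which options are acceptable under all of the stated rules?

A: works as a liquid, no dairy, no corn — OK
B: has corn, so not corn-free — out
C: has milk powder, so not dairy-free; has fish sauce, so not fish-free — reject
D: has rice flour, so not rice-free — out
E: has rice flour, so not rice-free; has fish sauce, so not fish-free — reject
F: only quinoa; none excluded — valid
G: has maize, so not corn-free; has milk, so not dairy-free (and 1 more) — no
H: has cream, so not dairy-free — out
I: has rice, so not rice-free — out
J: has cod, so not fish-free — reject
K: has cream, so not dairy-free — out

A, F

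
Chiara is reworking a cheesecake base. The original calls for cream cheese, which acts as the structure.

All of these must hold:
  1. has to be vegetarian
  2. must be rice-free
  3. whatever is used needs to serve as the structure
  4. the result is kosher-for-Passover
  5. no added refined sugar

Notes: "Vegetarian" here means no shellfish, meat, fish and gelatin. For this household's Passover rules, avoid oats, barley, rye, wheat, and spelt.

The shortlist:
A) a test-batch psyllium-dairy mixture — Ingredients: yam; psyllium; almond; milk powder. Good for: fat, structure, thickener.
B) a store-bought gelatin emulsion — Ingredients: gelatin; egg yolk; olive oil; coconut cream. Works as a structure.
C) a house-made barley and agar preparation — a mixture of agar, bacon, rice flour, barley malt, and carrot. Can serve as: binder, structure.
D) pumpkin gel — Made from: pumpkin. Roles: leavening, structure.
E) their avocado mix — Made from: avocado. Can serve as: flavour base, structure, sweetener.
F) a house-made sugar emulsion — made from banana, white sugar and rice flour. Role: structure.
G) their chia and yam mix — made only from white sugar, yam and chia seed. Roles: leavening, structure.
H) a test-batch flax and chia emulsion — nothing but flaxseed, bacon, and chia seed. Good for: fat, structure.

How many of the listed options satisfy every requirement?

3

A: all constraints satisfied — valid
B: has gelatin, so not vegetarian — no
C: has bacon, so not vegetarian; has barley malt, so not kosher-for-Passover (and 1 more) — out
D: works as a structure, no rice, no refined sugar — valid
E: every rule checks out — keep
F: has rice flour, so not rice-free; has white sugar, so not no-added-sugar — out
G: has white sugar, so not no-added-sugar — no
H: has bacon, so not vegetarian — no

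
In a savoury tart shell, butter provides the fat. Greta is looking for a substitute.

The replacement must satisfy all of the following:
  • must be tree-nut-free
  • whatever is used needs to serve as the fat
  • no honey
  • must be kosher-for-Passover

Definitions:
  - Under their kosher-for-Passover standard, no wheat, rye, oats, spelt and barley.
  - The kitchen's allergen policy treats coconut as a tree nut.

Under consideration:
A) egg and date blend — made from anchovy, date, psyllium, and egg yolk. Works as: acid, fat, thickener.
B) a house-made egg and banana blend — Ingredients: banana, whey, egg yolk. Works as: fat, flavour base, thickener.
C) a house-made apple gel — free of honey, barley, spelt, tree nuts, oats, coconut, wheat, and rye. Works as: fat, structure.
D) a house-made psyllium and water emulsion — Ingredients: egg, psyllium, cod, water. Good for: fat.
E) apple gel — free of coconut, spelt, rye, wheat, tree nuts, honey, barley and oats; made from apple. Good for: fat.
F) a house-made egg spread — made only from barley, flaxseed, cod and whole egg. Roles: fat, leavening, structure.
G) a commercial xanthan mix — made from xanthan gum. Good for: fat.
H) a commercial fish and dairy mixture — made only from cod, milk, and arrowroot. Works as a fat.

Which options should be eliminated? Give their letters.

F

A: nothing on the exclusion list — keep
B: only whey, egg yolk, and banana; none excluded — valid
C: every rule checks out — OK
D: works as a fat, no honey, tree-nut-free — OK
E: all constraints satisfied — valid
F: has barley, so not kosher-for-Passover — no
G: only xanthan gum; none excluded — valid
H: only milk, cod, and arrowroot; none excluded — OK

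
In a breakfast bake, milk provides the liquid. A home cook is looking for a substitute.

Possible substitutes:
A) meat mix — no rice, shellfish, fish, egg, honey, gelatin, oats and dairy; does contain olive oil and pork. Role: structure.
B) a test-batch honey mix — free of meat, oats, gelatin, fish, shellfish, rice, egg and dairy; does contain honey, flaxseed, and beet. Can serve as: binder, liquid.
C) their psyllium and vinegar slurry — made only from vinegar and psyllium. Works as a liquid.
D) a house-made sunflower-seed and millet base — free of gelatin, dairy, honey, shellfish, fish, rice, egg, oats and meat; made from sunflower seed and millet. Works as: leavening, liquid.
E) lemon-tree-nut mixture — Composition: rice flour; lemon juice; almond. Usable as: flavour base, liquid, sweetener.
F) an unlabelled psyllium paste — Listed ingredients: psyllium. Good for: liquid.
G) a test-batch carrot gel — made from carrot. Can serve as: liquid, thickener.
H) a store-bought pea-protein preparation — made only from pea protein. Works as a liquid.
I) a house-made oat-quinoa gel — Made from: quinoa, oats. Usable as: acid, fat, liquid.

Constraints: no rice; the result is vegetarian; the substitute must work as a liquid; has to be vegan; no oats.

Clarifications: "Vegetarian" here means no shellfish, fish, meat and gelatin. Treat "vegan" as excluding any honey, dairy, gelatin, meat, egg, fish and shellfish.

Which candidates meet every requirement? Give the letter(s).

C, D, F, G, H

A: not usable as a liquid; has pork, so not vegetarian (and 1 more) — reject
B: has honey, so not vegan — reject
C: only vinegar and psyllium; none excluded — OK
D: no rice, vegan — keep
E: has rice flour, so not rice-free — no
F: works as a liquid, vegan, no oats — valid
G: only carrot; none excluded — keep
H: only pea protein; none excluded — OK
I: has oats, so not oat-free — reject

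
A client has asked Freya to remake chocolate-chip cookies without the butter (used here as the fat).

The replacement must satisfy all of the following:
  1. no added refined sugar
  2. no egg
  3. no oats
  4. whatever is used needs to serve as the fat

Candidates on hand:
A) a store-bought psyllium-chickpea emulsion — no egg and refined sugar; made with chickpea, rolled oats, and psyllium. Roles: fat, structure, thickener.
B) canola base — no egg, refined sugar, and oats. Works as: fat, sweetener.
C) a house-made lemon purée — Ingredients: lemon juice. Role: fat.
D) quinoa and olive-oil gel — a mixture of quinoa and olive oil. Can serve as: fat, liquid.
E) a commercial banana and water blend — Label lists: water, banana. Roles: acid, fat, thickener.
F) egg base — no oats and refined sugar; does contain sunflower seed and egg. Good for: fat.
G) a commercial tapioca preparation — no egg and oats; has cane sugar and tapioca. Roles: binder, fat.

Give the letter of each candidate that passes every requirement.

B, C, D, E

A: has rolled oats, so not oat-free — no
B: no refined sugar, no egg — OK
C: works as a fat, no oats, no egg — valid
D: only olive oil and quinoa; none excluded — valid
E: all constraints satisfied — OK
F: has egg, so not egg-free — no
G: has cane sugar, so not no-added-sugar — out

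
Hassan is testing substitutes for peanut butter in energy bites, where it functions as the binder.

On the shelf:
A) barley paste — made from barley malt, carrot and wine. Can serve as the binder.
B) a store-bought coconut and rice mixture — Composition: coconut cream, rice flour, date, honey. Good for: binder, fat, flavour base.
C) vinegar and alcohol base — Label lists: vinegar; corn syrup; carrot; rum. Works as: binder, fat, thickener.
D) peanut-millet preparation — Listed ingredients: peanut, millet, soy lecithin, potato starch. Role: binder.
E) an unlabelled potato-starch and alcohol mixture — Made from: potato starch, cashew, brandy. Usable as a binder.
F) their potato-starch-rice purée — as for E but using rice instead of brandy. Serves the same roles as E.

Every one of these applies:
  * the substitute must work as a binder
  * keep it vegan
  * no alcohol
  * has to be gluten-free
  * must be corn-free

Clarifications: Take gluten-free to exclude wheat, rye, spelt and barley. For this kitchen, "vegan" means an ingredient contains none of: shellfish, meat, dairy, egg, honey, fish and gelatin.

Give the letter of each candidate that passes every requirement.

D, F

A: has barley malt, so not gluten-free; has wine, so not alcohol-free — reject
B: has honey, so not vegan — no
C: has corn syrup, so not corn-free; has rum, so not alcohol-free — out
D: peanut and soy lecithin etc. — none of it excluded — OK
E: has brandy, so not alcohol-free — no
F: only rice, cashew, and potato starch; none excluded — OK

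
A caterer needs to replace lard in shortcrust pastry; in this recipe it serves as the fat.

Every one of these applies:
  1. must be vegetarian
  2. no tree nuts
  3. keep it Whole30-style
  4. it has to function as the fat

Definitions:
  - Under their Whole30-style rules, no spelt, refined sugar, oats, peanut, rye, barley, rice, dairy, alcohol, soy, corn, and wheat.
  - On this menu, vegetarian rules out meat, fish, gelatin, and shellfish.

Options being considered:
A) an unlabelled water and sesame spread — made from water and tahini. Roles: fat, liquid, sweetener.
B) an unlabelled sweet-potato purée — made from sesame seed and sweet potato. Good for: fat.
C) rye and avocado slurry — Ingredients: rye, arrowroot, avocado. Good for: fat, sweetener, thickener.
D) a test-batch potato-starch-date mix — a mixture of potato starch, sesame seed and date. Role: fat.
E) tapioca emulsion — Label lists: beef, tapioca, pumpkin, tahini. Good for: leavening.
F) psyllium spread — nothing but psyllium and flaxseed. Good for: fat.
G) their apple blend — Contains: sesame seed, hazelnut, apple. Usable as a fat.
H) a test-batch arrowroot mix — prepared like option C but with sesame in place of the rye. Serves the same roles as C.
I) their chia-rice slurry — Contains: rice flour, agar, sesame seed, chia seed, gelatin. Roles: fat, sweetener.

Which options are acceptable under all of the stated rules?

A, B, D, F, H

A: every rule checks out — keep
B: only sesame seed and sweet potato; none excluded — keep
C: has rye, so not Whole30-style — no
D: only sesame seed, date, and potato starch; none excluded — valid
E: not usable as a fat; has beef, so not vegetarian — no
F: Whole30-style, vegetarian — keep
G: has hazelnut, so not tree-nut-free — no
H: only sesame, arrowroot, and avocado; none excluded — OK
I: has rice flour, so not Whole30-style; has gelatin, so not vegetarian — out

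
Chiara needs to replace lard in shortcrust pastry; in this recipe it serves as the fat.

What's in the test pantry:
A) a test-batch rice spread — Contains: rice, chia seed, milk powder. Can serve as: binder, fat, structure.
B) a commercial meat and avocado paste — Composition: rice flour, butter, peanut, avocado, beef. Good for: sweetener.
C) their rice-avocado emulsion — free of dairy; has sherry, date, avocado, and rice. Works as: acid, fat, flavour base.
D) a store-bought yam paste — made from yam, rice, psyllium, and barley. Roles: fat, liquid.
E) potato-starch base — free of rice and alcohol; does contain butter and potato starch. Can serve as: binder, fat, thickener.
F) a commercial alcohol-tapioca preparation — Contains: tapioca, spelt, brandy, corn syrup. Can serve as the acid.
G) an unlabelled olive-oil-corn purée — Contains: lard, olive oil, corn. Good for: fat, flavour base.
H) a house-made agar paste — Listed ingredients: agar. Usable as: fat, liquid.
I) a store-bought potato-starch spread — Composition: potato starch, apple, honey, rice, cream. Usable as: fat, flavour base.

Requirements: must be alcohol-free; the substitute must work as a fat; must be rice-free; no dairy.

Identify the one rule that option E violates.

usable as a fat: satisfied
rice-free: satisfied
dairy-free: has butter — fails
alcohol-free: satisfied

dairy-free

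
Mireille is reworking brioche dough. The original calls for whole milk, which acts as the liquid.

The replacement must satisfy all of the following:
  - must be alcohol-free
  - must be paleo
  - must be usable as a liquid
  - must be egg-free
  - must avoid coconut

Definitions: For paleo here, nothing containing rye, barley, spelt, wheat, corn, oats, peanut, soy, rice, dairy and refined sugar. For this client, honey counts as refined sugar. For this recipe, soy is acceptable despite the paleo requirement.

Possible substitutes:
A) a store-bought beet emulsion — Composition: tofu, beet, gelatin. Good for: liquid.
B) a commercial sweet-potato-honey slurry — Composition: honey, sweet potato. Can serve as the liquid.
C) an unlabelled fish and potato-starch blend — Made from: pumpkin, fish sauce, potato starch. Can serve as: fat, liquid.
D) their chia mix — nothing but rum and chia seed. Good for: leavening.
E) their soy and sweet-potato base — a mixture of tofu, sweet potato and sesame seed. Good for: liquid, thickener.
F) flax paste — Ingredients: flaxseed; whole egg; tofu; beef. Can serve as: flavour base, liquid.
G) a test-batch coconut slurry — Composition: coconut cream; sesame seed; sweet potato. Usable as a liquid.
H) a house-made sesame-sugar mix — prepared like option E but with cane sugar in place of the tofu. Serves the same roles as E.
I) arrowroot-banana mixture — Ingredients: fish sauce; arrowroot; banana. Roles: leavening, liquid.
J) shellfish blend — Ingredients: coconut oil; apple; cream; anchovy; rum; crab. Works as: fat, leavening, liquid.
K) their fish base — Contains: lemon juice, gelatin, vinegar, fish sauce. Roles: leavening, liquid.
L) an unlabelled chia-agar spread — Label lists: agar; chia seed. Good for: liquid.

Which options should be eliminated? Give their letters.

B, D, F, G, H, J

A: soy is permitted under the paleo carve-out; nothing else excluded — keep
B: has honey, so not paleo — out
C: only fish sauce, pumpkin, and potato starch; none excluded — valid
D: not usable as a liquid; has rum, so not alcohol-free — out
E: soy is permitted under the paleo carve-out; nothing else excluded — OK
F: has whole egg, so not egg-free — reject
G: has coconut cream, so not coconut-free — no
H: has cane sugar, so not paleo — out
I: works as a liquid, paleo, no alcohol — keep
J: has cream, so not paleo; has rum, so not alcohol-free (and 1 more) — out
K: nothing on the exclusion list — OK
L: only agar and chia seed; none excluded — valid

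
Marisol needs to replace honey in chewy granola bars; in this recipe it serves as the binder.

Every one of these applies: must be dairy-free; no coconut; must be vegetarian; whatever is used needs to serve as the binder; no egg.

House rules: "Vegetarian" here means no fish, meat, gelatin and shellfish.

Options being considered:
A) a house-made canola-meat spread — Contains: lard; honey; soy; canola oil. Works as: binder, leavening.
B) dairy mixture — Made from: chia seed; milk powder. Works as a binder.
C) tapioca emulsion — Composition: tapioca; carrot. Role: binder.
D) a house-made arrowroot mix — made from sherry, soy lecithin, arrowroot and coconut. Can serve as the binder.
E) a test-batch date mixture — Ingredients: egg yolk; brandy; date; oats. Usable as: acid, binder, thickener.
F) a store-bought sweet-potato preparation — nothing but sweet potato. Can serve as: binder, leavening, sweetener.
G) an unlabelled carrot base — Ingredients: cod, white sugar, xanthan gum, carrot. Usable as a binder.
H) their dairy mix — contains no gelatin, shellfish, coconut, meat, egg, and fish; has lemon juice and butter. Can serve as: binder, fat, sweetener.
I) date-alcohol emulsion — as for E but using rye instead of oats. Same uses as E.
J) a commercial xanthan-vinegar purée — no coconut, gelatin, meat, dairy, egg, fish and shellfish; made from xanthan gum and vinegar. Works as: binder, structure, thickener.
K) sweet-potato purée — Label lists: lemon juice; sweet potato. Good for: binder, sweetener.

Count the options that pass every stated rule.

A: has lard, so not vegetarian — out
B: has milk powder, so not dairy-free — out
C: every rule checks out — valid
D: has coconut, so not coconut-free — reject
E: has egg yolk, so not egg-free — reject
F: only sweet potato; none excluded — valid
G: has cod, so not vegetarian — out
H: has butter, so not dairy-free — out
I: has egg yolk, so not egg-free — reject
J: nothing on the exclusion list — OK
K: only lemon juice and sweet potato; none excluded — OK

4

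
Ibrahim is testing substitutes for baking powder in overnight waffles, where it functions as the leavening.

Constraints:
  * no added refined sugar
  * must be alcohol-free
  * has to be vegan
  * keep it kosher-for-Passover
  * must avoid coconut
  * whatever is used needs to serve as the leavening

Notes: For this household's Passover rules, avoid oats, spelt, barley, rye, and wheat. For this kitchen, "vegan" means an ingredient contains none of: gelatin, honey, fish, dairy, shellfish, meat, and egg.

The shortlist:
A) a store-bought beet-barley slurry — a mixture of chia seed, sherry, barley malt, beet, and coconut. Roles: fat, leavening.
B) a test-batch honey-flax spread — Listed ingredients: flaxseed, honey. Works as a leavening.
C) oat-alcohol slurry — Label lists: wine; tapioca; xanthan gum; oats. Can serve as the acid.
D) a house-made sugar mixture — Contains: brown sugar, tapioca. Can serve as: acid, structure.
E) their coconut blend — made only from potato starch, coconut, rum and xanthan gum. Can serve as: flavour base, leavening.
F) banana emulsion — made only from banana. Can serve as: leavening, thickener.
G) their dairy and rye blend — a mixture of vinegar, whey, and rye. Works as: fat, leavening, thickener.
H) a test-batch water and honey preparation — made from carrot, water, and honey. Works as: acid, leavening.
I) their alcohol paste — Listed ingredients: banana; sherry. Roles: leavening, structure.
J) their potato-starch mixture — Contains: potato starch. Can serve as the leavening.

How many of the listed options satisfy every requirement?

2

A: has barley malt, so not kosher-for-Passover; has sherry, so not alcohol-free (and 1 more) — no
B: has honey, so not vegan — reject
C: not usable as a leavening; has oats, so not kosher-for-Passover (and 1 more) — no
D: not usable as a leavening; has brown sugar, so not no-added-sugar — reject
E: has rum, so not alcohol-free; has coconut, so not coconut-free — reject
F: no alcohol, vegan — keep
G: has rye, so not kosher-for-Passover; has whey, so not vegan — out
H: has honey, so not vegan — out
I: has sherry, so not alcohol-free — out
J: every rule checks out — OK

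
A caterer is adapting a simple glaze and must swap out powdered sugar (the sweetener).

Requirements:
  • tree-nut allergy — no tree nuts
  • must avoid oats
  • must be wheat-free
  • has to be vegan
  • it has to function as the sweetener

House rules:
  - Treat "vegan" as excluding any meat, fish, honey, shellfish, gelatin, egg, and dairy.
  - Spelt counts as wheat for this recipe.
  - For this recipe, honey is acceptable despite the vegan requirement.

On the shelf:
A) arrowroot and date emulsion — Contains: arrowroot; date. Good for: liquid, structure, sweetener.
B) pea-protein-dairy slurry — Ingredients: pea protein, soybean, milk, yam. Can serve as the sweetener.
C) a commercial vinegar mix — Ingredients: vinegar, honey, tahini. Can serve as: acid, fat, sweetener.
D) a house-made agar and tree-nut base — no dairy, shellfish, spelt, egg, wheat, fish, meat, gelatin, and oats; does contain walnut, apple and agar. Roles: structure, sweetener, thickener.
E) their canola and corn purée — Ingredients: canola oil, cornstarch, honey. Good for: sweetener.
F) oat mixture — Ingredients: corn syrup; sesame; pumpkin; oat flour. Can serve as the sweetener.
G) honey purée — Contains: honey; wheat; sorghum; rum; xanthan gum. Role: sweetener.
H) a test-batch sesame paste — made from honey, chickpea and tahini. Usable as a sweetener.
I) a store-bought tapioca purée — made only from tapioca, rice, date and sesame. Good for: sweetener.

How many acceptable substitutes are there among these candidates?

5

A: only date and arrowroot; none excluded — OK
B: has milk, so not vegan — reject
C: honey is permitted under the vegan carve-out; nothing else excluded — keep
D: has walnut, so not tree-nut-free — reject
E: honey is permitted under the vegan carve-out; nothing else excluded — OK
F: has oat flour, so not oat-free — out
G: has wheat, so not wheat-free — reject
H: honey is permitted under the vegan carve-out; nothing else excluded — OK
I: works as a sweetener, no tree nuts, wheat-free — OK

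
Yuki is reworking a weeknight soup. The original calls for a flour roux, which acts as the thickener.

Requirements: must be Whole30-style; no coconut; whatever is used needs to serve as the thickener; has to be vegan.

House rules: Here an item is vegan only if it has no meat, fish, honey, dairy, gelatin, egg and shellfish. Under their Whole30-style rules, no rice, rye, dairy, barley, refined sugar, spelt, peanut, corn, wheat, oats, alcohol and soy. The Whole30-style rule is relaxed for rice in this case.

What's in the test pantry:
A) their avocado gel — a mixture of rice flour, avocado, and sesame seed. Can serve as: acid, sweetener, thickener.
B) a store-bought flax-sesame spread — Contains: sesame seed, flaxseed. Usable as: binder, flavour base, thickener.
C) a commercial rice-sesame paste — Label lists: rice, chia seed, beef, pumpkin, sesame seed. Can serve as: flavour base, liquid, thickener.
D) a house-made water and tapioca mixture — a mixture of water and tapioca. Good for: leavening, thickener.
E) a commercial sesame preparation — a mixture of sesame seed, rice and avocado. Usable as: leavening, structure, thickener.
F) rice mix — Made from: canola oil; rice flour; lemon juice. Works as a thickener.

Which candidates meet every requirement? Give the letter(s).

A: rice is permitted under the Whole30-style carve-out; nothing else excluded — valid
B: no coconut, vegan — valid
C: has beef, so not vegan — out
D: works as a thickener, vegan, no coconut — valid
E: rice is permitted under the Whole30-style carve-out; nothing else excluded — OK
F: rice is permitted under the Whole30-style carve-out; nothing else excluded — keep

A, B, D, E, F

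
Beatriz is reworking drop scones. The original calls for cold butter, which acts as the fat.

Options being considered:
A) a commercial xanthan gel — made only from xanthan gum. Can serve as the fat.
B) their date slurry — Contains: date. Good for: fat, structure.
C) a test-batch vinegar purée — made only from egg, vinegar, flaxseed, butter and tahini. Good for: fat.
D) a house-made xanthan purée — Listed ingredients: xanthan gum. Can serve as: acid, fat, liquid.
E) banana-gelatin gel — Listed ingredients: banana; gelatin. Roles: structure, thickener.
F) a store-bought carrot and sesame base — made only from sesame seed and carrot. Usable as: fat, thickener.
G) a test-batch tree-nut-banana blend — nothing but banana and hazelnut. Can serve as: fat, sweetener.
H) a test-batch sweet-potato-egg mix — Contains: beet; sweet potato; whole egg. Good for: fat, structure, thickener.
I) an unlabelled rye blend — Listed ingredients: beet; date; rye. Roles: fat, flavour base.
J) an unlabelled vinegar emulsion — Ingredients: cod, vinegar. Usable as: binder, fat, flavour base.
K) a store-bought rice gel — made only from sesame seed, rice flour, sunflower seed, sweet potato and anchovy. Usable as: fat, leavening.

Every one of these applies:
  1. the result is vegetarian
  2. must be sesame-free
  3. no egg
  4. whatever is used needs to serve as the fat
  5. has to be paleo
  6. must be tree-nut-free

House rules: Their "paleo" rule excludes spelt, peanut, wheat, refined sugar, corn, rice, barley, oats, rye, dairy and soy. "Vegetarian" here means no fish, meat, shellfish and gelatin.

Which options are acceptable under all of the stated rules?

A, B, D

A: nothing on the exclusion list — OK
B: only date; none excluded — keep
C: has butter, so not paleo; has tahini, so not sesame-free (and 1 more) — reject
D: only xanthan gum; none excluded — keep
E: not usable as a fat; has gelatin, so not vegetarian — no
F: has sesame seed, so not sesame-free — out
G: has hazelnut, so not tree-nut-free — out
H: has whole egg, so not egg-free — reject
I: has rye, so not paleo — no
J: has cod, so not vegetarian — no
K: has rice flour, so not paleo; has anchovy, so not vegetarian (and 1 more) — out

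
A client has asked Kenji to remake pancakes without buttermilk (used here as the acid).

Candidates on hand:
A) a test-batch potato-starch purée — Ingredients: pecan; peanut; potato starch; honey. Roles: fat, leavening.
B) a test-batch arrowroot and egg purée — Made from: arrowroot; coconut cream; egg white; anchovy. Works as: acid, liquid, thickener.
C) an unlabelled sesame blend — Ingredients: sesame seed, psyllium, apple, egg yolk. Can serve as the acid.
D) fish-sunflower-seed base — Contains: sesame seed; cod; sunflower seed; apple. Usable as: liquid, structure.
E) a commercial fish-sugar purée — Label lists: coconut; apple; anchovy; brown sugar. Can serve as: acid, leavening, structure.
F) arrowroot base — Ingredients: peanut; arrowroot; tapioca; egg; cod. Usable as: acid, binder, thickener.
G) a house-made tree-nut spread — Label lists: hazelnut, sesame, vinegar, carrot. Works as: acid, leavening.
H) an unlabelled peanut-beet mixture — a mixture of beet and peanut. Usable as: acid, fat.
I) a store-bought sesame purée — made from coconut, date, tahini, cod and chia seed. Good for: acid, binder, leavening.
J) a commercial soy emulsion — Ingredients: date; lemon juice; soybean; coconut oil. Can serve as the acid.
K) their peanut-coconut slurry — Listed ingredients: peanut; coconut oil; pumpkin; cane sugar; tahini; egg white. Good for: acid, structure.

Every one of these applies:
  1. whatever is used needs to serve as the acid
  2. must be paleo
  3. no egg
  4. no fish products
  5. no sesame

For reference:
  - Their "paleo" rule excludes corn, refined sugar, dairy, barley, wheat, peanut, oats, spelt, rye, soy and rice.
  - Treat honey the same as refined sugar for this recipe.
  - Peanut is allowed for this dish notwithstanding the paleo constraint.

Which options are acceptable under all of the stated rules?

H

A: not usable as an acid; has honey, so not paleo — reject
B: has egg white, so not egg-free; has anchovy, so not fish-free — out
C: has egg yolk, so not egg-free; has sesame seed, so not sesame-free — reject
D: not usable as an acid; has sesame seed, so not sesame-free (and 1 more) — reject
E: has brown sugar, so not paleo; has anchovy, so not fish-free — out
F: has egg, so not egg-free; has cod, so not fish-free — reject
G: has sesame, so not sesame-free — no
H: peanut is permitted under the paleo carve-out; nothing else excluded — OK
I: has tahini, so not sesame-free; has cod, so not fish-free — out
J: has soybean, so not paleo — out
K: has cane sugar, so not paleo; has egg white, so not egg-free (and 1 more) — out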